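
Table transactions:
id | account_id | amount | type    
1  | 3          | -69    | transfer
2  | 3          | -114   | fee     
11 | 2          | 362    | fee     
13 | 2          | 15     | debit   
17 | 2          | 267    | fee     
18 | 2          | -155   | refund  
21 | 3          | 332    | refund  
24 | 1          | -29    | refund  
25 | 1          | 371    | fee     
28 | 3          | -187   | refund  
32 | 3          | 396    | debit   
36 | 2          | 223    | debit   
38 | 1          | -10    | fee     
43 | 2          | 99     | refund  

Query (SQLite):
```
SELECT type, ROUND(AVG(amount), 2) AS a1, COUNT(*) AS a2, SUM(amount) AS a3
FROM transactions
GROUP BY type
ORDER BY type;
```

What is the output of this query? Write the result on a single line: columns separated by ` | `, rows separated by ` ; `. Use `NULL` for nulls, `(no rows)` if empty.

Group transactions by type.
Per group compute: ROUND(AVG(amount), 2), COUNT(*), SUM(amount).
  debit: ids {13, 32, 36} → ROUND(AVG(amount), 2)=211.33, COUNT(*)=3, SUM(amount)=634
  fee: ids {2, 11, 17, 25, 38} → ROUND(AVG(amount), 2)=175.2, COUNT(*)=5, SUM(amount)=876
  refund: ids {18, 21, 24, 28, 43} → ROUND(AVG(amount), 2)=12, COUNT(*)=5, SUM(amount)=60
  transfer: ids {1} → ROUND(AVG(amount), 2)=-69, COUNT(*)=1, SUM(amount)=-69

debit | 211.33 | 3 | 634 ; fee | 175.2 | 5 | 876 ; refund | 12 | 5 | 60 ; transfer | -69 | 1 | -69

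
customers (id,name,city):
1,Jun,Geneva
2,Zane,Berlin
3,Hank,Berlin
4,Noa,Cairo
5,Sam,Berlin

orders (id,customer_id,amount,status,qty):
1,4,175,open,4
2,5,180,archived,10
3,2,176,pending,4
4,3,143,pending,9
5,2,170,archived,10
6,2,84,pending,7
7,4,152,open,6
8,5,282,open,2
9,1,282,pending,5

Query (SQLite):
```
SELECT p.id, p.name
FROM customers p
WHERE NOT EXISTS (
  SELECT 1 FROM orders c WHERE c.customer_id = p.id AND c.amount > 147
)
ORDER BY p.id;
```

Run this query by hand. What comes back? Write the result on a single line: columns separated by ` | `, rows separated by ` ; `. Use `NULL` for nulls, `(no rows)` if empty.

3 | Hank

For each customers row, check whether any orders with matching customer_id has amount > 147.
Keep rows where that is false.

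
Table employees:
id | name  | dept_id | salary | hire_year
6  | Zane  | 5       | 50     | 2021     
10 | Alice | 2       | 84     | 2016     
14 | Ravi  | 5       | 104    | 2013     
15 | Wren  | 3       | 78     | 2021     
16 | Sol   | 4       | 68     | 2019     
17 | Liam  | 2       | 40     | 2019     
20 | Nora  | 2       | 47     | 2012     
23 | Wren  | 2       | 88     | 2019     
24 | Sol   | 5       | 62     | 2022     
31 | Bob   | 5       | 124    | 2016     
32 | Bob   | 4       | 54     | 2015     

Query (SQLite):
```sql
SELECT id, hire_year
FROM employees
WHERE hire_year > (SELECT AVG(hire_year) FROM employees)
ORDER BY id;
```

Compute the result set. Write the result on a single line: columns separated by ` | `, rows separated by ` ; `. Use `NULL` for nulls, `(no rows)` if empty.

6 | 2021 ; 15 | 2021 ; 16 | 2019 ; 17 | 2019 ; 23 | 2019 ; 24 | 2022

Scalar subquery: AVG(hire_year) over all employees rows = 2017.545455 (≈; comparison uses full precision).
Keep rows where hire_year > that value.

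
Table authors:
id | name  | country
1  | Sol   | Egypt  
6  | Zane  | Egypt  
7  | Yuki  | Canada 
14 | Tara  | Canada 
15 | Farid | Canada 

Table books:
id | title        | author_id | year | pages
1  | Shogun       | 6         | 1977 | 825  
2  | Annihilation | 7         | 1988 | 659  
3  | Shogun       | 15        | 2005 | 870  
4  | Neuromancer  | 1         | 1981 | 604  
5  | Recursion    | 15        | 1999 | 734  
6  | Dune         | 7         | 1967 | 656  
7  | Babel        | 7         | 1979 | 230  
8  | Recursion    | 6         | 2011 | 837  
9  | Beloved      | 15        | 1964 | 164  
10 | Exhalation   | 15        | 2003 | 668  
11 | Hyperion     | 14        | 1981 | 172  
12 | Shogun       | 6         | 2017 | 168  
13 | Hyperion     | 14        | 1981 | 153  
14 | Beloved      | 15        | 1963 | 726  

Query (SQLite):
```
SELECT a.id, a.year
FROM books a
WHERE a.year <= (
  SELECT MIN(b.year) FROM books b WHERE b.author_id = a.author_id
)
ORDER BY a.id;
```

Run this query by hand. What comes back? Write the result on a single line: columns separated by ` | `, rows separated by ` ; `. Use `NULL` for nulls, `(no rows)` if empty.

1 | 1977 ; 4 | 1981 ; 6 | 1967 ; 11 | 1981 ; 13 | 1981 ; 14 | 1963

For each books row a, compute MIN(year) over rows sharing a.author_id.
Keep row a if a.year <= that per-group MIN.
  author_id=1: MIN(year) = 1981
  author_id=6: MIN(year) = 1977
  author_id=7: MIN(year) = 1967
  author_id=14: MIN(year) = 1981
  author_id=15: MIN(year) = 1963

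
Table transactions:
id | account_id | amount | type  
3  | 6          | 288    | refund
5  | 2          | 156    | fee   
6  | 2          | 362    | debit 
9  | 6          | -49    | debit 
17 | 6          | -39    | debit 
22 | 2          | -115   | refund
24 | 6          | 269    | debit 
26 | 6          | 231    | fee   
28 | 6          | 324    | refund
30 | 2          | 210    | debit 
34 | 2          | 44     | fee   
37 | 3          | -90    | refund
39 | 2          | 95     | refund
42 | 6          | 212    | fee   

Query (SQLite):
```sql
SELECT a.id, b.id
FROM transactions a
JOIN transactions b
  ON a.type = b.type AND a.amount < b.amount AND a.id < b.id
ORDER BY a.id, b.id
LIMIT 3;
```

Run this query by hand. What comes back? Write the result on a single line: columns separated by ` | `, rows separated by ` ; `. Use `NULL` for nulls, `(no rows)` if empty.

Pairs (a,b) with same type, a.amount < b.amount, a.id < b.id.
type groups: debit:{6,9,17,24,30} fee:{5,26,34,42} refund:{3,22,28,37,39}
Ordered by (a.id, b.id); first 3.

3 | 28 ; 5 | 26 ; 5 | 42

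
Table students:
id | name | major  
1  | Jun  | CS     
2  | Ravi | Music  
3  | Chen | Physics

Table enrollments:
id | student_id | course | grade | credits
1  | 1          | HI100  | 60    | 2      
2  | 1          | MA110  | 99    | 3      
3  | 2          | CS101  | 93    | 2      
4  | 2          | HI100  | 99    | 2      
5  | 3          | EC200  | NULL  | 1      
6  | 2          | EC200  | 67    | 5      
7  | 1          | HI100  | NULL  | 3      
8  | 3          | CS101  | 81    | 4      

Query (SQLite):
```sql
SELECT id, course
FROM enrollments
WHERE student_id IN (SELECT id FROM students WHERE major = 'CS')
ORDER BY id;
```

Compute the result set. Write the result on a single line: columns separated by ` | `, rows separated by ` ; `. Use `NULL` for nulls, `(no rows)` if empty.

Inner query: students.id where major = 'CS'.
Outer: keep enrollments rows whose student_id is in that set.
Inner query → {1}

1 | HI100 ; 2 | MA110 ; 7 | HI100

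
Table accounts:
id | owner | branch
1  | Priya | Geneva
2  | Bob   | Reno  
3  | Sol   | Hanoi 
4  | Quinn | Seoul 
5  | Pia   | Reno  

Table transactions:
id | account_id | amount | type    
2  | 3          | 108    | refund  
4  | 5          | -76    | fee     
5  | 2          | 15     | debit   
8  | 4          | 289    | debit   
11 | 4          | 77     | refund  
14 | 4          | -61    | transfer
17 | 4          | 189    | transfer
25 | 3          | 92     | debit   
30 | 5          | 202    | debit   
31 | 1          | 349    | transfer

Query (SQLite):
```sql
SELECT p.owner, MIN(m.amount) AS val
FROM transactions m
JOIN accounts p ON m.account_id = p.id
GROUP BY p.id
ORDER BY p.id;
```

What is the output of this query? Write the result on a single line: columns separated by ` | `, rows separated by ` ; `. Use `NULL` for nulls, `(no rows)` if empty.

Priya | 349 ; Bob | 15 ; Sol | 92 ; Quinn | -61 ; Pia | -76

Join each transactions row to its accounts via account_id.
Group joined rows by accounts.id; compute MIN(m.amount) per group.
  1: ids {31} → MIN(m.amount)=349
  2: ids {5} → MIN(m.amount)=15
  3: ids {2, 25} → MIN(m.amount)=92
  4: ids {8, 11, 14, 17} → MIN(m.amount)=-61
  5: ids {4, 30} → MIN(m.amount)=-76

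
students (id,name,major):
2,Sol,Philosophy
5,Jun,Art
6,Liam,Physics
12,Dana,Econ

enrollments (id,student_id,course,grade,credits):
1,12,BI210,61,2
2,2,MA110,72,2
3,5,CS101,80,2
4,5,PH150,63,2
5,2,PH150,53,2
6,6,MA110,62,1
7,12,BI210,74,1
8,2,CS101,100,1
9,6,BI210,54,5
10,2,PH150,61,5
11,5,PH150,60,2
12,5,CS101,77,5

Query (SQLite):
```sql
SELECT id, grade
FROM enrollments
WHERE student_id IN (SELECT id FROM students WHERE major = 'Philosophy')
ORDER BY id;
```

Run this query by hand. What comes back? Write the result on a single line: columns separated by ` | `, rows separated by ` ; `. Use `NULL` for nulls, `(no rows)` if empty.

2 | 72 ; 5 | 53 ; 8 | 100 ; 10 | 61

Inner query: students.id where major = 'Philosophy'.
Outer: keep enrollments rows whose student_id is in that set.
Inner query → {2}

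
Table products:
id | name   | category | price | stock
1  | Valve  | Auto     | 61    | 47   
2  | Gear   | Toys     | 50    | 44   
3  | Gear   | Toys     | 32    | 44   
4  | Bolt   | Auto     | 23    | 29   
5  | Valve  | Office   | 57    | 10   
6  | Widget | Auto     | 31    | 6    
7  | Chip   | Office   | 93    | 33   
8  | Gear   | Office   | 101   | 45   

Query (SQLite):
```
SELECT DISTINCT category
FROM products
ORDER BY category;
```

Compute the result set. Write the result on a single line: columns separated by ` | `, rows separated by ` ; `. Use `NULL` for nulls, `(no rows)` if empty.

Collect distinct category values from products.

Auto ; Office ; Toys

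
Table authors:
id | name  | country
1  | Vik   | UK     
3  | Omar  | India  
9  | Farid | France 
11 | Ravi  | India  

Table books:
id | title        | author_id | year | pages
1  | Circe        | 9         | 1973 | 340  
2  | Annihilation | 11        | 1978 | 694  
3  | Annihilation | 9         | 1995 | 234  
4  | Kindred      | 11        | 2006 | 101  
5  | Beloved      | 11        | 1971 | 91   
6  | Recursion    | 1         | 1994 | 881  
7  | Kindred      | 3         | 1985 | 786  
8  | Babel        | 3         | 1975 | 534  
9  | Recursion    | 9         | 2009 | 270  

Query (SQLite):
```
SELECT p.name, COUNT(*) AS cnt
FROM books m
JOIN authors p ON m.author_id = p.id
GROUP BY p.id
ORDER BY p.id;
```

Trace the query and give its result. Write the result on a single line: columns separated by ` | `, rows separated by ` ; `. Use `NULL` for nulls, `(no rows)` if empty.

Join each books row to its authors via author_id.
Group joined rows by authors.id; compute COUNT(*) per group.
  1: ids {6} → COUNT(*)=1
  3: ids {7, 8} → COUNT(*)=2
  9: ids {1, 3, 9} → COUNT(*)=3
  11: ids {2, 4, 5} → COUNT(*)=3

Vik | 1 ; Omar | 2 ; Farid | 3 ; Ravi | 3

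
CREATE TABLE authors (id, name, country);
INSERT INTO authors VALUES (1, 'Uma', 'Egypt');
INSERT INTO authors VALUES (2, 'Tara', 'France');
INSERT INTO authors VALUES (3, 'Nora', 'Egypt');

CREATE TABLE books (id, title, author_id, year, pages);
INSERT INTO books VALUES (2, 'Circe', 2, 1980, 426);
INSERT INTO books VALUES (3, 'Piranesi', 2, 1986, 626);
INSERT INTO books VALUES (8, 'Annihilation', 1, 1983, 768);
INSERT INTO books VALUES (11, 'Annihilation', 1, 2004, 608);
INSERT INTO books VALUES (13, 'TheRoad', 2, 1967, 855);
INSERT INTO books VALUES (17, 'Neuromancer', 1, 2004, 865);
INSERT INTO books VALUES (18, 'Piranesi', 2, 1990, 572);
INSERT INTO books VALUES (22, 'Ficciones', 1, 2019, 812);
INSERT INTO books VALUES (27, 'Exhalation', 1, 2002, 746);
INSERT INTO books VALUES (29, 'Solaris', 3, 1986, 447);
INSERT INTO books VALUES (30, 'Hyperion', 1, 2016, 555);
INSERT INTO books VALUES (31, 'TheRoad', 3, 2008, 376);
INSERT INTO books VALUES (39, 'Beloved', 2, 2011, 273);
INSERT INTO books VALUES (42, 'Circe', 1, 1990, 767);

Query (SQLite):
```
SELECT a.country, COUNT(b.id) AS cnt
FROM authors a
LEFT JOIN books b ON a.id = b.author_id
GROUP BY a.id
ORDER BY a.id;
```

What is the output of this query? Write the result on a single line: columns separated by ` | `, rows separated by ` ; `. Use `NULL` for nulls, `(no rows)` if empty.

LEFT JOIN keeps every authors row; unmatched ones get NULL for books columns.
Group by authors.id and compute COUNT(b.id). COUNT(col) of an all-NULL group is 0.
  1: ids {8, 11, 17, 22, 27, 30, 42} → COUNT(b.id)=7
  2: ids {2, 3, 13, 18, 39} → COUNT(b.id)=5
  3: ids {29, 31} → COUNT(b.id)=2

Egypt | 7 ; France | 5 ; Egypt | 2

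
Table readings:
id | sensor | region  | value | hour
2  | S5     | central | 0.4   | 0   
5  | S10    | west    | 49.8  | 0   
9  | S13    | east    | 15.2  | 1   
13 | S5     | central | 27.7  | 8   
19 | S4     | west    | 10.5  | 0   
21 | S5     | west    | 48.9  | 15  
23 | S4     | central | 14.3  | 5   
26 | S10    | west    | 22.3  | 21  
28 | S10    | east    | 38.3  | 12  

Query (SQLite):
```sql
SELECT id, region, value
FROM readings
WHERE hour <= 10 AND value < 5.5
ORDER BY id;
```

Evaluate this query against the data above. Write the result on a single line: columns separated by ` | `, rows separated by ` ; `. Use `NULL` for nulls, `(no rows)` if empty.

2 | central | 0.4

hour <= 10: ids {2, 5, 9, 13, 19, 23}
value < 5.5: ids {2}
Combine with AND.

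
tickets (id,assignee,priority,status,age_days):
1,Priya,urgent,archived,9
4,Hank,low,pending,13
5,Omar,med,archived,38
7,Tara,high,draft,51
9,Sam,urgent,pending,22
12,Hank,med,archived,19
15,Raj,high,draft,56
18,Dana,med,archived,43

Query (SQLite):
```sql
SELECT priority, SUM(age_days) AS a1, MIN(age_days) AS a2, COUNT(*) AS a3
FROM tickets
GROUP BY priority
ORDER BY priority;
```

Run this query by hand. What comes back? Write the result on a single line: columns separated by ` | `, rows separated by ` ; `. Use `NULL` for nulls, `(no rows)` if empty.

Group tickets by priority.
Per group compute: SUM(age_days), MIN(age_days), COUNT(*).
  high: ids {7, 15} → SUM(age_days)=107, MIN(age_days)=51, COUNT(*)=2
  low: ids {4} → SUM(age_days)=13, MIN(age_days)=13, COUNT(*)=1
  med: ids {5, 12, 18} → SUM(age_days)=100, MIN(age_days)=19, COUNT(*)=3
  urgent: ids {1, 9} → SUM(age_days)=31, MIN(age_days)=9, COUNT(*)=2

high | 107 | 51 | 2 ; low | 13 | 13 | 1 ; med | 100 | 19 | 3 ; urgent | 31 | 9 | 2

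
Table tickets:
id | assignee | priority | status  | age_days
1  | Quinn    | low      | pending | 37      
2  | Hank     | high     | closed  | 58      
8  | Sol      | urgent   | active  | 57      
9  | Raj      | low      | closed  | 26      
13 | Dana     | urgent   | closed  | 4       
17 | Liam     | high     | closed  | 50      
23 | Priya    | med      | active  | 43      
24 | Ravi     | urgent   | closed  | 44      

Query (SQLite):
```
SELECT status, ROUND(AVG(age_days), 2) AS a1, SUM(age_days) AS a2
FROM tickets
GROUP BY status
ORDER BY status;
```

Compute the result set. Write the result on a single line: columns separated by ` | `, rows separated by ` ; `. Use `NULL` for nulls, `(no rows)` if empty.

active | 50 | 100 ; closed | 36.4 | 182 ; pending | 37 | 37

Group tickets by status.
Per group compute: ROUND(AVG(age_days), 2), SUM(age_days).
  active: ids {8, 23} → ROUND(AVG(age_days), 2)=50, SUM(age_days)=100
  closed: ids {2, 9, 13, 17, 24} → ROUND(AVG(age_days), 2)=36.4, SUM(age_days)=182
  pending: ids {1} → ROUND(AVG(age_days), 2)=37, SUM(age_days)=37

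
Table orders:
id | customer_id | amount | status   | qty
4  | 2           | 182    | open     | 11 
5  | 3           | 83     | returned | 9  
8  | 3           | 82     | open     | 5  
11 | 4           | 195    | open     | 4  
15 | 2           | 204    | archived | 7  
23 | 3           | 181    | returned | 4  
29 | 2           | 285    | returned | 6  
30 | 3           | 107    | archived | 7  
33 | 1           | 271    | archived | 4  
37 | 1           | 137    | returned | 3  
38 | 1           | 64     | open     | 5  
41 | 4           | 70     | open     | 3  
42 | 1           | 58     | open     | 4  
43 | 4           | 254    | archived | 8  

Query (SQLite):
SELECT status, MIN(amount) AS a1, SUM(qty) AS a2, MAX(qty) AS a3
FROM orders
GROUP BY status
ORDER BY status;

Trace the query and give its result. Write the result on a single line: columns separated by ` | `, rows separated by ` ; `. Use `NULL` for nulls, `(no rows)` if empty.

archived | 107 | 26 | 8 ; open | 58 | 32 | 11 ; returned | 83 | 22 | 9

Group orders by status.
Per group compute: MIN(amount), SUM(qty), MAX(qty).
  archived: ids {15, 30, 33, 43} → MIN(amount)=107, SUM(qty)=26, MAX(qty)=8
  open: ids {4, 8, 11, 38, 41, 42} → MIN(amount)=58, SUM(qty)=32, MAX(qty)=11
  returned: ids {5, 23, 29, 37} → MIN(amount)=83, SUM(qty)=22, MAX(qty)=9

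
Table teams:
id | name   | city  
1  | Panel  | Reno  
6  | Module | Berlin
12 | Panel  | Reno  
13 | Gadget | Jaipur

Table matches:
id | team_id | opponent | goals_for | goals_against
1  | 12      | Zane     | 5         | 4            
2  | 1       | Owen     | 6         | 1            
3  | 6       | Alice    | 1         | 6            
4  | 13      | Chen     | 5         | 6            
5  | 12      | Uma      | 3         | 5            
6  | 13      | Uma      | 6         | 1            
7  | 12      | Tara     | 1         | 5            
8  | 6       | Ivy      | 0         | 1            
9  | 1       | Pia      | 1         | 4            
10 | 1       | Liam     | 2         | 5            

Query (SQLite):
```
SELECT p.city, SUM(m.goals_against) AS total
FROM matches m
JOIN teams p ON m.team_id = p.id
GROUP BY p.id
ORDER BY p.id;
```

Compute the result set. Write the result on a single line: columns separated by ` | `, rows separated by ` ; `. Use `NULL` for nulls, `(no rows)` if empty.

Reno | 10 ; Berlin | 7 ; Reno | 14 ; Jaipur | 7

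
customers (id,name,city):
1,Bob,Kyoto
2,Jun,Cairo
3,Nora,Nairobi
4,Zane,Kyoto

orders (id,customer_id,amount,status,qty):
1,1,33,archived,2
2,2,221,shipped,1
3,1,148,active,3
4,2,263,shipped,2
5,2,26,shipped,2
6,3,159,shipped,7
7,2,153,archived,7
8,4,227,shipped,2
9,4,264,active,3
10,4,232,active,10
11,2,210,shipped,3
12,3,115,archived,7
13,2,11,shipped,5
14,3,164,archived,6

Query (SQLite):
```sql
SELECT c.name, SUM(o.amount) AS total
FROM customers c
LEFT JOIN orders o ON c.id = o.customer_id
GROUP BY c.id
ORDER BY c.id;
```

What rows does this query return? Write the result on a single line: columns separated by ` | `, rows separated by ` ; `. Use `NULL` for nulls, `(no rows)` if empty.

Bob | 181 ; Jun | 884 ; Nora | 438 ; Zane | 723

LEFT JOIN keeps every customers row; unmatched ones get NULL for orders columns.
Group by customers.id and compute SUM(o.amount). SUM over an all-NULL group is NULL.
  1: ids {1, 3} → SUM(o.amount)=181
  2: ids {2, 4, 5, 7, 11, 13} → SUM(o.amount)=884
  3: ids {6, 12, 14} → SUM(o.amount)=438
  4: ids {8, 9, 10} → SUM(o.amount)=723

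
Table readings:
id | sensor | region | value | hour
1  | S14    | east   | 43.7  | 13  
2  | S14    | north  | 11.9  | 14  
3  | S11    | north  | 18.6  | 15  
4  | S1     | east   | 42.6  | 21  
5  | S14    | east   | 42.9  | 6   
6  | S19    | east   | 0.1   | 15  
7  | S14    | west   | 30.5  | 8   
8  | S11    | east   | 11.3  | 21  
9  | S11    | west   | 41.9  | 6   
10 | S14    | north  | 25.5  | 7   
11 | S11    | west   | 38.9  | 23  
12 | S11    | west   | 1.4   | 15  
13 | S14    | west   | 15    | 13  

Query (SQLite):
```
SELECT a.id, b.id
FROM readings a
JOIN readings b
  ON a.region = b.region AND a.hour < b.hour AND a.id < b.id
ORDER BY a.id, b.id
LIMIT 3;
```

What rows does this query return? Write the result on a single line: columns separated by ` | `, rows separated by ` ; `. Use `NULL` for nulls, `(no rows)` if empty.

Pairs (a,b) with same region, a.hour < b.hour, a.id < b.id.
region groups: east:{1,4,5,6,8} north:{2,3,10} west:{7,9,11,12,13}
Ordered by (a.id, b.id); first 3.

1 | 4 ; 1 | 6 ; 1 | 8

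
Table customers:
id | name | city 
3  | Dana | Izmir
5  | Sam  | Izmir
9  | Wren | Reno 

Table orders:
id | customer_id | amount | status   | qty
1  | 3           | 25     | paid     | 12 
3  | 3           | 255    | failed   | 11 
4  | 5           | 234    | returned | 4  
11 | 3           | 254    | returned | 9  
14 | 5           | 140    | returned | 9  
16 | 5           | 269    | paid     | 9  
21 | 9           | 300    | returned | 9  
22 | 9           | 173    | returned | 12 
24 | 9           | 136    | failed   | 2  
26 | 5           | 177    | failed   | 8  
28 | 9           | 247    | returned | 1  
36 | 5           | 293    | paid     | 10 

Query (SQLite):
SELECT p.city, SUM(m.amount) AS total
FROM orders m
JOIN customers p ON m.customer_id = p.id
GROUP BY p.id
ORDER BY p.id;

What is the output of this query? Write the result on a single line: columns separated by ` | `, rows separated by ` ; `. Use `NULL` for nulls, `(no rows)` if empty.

Izmir | 534 ; Izmir | 1113 ; Reno | 856

Join each orders row to its customers via customer_id.
Group joined rows by customers.id; compute SUM(m.amount) per group.
  3: ids {1, 3, 11} → SUM(m.amount)=534
  5: ids {4, 14, 16, 26, 36} → SUM(m.amount)=1113
  9: ids {21, 22, 24, 28} → SUM(m.amount)=856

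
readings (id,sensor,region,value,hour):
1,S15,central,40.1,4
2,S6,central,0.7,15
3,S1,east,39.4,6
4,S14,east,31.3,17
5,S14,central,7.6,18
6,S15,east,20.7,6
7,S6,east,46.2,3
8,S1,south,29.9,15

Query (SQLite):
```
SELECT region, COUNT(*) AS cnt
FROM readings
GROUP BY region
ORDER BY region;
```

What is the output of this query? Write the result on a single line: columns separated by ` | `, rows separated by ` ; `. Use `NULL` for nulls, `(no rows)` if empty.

central | 3 ; east | 4 ; south | 1

Partition readings by region; compute COUNT(*) within each group.
  central: ids {1, 2, 5} → COUNT(*)=3
  east: ids {3, 4, 6, 7} → COUNT(*)=4
  south: ids {8} → COUNT(*)=1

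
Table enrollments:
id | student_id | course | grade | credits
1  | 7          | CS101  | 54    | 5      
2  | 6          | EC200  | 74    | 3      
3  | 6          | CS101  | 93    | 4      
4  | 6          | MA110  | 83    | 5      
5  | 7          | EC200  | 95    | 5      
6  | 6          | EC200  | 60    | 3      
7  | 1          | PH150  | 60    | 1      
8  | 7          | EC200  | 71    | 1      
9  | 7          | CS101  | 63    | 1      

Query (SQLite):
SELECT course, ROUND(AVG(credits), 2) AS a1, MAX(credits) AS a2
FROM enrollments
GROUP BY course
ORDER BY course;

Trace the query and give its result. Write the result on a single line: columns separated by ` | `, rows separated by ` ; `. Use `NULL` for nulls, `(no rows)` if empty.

Group enrollments by course.
Per group compute: ROUND(AVG(credits), 2), MAX(credits).
  CS101: ids {1, 3, 9} → ROUND(AVG(credits), 2)=3.33, MAX(credits)=5
  EC200: ids {2, 5, 6, 8} → ROUND(AVG(credits), 2)=3, MAX(credits)=5
  MA110: ids {4} → ROUND(AVG(credits), 2)=5, MAX(credits)=5
  PH150: ids {7} → ROUND(AVG(credits), 2)=1, MAX(credits)=1

CS101 | 3.33 | 5 ; EC200 | 3 | 5 ; MA110 | 5 | 5 ; PH150 | 1 | 1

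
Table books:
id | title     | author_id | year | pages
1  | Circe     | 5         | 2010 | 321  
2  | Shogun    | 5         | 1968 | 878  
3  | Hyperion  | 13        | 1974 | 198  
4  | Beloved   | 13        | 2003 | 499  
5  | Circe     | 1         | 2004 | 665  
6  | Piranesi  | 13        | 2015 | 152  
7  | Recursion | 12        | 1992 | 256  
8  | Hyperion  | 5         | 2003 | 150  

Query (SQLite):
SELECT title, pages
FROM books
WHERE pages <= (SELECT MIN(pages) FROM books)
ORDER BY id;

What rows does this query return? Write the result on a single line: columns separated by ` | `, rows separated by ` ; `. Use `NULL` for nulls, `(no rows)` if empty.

Scalar subquery: MIN(pages) over all books rows = 150.
Keep rows where pages <= that value.

Hyperion | 150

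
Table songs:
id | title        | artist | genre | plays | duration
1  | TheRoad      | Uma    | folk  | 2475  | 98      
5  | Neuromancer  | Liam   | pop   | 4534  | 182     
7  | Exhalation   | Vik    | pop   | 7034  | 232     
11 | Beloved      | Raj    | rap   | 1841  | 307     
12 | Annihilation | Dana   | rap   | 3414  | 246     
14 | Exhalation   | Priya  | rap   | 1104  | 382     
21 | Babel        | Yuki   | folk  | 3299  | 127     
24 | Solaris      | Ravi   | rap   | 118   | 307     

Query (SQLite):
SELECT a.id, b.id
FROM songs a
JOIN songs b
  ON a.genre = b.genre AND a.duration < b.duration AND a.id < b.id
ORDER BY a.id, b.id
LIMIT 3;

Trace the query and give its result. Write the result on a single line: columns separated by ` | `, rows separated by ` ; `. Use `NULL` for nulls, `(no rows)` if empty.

Pairs (a,b) with same genre, a.duration < b.duration, a.id < b.id.
genre groups: folk:{1,21} pop:{5,7} rap:{11,12,14,24}
Ordered by (a.id, b.id); first 3.

1 | 21 ; 5 | 7 ; 11 | 14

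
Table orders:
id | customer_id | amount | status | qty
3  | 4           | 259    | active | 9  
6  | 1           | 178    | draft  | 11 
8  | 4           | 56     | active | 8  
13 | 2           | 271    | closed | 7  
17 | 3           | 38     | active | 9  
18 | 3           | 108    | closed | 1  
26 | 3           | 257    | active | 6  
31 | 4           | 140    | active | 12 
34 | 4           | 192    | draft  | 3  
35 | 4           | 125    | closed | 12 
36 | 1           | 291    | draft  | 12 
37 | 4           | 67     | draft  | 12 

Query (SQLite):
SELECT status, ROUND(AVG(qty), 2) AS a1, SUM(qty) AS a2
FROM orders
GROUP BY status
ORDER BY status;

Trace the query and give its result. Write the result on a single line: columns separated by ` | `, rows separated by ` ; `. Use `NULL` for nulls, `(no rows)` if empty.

active | 8.8 | 44 ; closed | 6.67 | 20 ; draft | 9.5 | 38

Group orders by status.
Per group compute: ROUND(AVG(qty), 2), SUM(qty).
  active: ids {3, 8, 17, 26, 31} → ROUND(AVG(qty), 2)=8.8, SUM(qty)=44
  closed: ids {13, 18, 35} → ROUND(AVG(qty), 2)=6.67, SUM(qty)=20
  draft: ids {6, 34, 36, 37} → ROUND(AVG(qty), 2)=9.5, SUM(qty)=38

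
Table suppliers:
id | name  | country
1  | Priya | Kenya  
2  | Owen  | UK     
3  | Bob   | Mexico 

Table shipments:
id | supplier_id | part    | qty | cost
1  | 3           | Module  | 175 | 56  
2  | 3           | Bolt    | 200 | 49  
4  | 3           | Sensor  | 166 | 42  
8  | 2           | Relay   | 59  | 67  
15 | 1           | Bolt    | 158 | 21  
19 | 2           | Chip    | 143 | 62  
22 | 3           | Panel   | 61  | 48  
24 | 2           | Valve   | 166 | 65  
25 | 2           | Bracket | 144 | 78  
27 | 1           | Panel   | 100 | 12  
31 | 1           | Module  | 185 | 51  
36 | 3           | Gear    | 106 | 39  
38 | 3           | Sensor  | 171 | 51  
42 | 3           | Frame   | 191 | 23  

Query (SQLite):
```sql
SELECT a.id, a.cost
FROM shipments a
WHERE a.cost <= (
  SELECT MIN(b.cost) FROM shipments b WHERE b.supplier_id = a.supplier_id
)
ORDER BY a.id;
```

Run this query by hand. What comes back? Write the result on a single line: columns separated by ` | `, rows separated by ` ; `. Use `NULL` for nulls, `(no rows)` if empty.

19 | 62 ; 27 | 12 ; 42 | 23

For each shipments row a, compute MIN(cost) over rows sharing a.supplier_id.
Keep row a if a.cost <= that per-group MIN.
  supplier_id=1: MIN(cost) = 12
  supplier_id=2: MIN(cost) = 62
  supplier_id=3: MIN(cost) = 23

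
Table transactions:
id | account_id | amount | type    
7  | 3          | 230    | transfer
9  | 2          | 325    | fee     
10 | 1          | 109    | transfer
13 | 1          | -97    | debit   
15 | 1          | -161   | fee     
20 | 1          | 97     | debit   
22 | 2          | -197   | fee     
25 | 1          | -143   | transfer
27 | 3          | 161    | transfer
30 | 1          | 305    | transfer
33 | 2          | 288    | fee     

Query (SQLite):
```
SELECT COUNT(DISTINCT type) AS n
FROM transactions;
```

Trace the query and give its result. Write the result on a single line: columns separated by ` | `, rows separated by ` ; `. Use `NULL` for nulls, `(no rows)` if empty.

3

Count distinct non-NULL type values.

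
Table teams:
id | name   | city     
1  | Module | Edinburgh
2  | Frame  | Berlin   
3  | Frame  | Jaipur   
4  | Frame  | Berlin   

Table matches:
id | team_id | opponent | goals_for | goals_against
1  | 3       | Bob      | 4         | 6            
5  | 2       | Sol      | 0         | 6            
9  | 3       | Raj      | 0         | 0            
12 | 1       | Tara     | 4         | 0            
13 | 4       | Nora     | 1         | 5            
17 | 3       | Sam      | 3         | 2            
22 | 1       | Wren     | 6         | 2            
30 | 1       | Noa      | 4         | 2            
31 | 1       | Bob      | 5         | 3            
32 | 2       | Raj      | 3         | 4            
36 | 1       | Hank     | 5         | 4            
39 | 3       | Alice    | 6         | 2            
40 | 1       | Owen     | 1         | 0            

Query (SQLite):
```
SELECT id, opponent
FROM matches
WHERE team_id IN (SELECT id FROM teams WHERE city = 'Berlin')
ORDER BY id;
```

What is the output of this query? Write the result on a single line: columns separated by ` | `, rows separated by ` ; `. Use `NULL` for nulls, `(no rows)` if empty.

5 | Sol ; 13 | Nora ; 32 | Raj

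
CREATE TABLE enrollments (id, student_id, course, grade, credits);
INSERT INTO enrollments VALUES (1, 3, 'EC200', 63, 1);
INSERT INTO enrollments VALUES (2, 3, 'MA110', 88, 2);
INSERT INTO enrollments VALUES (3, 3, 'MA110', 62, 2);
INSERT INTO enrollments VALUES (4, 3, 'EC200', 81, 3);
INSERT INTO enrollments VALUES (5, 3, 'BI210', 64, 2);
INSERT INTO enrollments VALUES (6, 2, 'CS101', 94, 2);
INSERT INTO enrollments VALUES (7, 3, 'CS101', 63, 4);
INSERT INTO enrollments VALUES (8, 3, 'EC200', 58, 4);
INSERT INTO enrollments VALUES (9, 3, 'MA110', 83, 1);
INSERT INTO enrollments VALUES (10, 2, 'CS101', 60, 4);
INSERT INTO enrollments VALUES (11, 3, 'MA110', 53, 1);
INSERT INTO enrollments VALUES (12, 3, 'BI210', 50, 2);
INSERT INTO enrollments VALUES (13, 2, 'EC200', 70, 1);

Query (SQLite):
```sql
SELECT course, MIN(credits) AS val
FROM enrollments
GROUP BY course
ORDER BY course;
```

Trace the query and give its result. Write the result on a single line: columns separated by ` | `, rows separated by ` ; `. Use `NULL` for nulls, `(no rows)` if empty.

Partition enrollments by course; compute MIN(credits) within each group.
  BI210: ids {5, 12} → MIN(credits)=2
  CS101: ids {6, 7, 10} → MIN(credits)=2
  EC200: ids {1, 4, 8, 13} → MIN(credits)=1
  MA110: ids {2, 3, 9, 11} → MIN(credits)=1

BI210 | 2 ; CS101 | 2 ; EC200 | 1 ; MA110 | 1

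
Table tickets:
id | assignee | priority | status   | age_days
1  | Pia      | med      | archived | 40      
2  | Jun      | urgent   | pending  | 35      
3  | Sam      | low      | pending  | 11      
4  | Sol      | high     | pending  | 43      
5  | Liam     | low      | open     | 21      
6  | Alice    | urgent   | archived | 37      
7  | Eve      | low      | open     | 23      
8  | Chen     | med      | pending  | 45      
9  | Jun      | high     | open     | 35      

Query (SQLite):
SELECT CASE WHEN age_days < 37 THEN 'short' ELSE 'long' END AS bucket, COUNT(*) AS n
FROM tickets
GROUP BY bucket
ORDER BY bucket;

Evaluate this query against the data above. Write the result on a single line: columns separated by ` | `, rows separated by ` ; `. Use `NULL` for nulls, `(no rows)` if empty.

long | 4 ; short | 5

Bucket rows by age_days < 37 → 'short' else 'long'; count each bucket.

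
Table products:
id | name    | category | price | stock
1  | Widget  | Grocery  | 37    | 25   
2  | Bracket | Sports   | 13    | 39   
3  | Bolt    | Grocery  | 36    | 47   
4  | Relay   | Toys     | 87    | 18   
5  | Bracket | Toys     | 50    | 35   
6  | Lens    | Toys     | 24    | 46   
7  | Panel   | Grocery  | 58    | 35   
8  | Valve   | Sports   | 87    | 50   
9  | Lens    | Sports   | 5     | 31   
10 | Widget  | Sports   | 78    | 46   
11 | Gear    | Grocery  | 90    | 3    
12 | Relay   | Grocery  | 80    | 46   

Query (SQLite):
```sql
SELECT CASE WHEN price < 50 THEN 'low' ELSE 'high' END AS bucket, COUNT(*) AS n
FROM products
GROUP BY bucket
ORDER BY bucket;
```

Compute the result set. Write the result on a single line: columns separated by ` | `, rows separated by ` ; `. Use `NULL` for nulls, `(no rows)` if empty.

high | 7 ; low | 5

Bucket rows by price < 50 → 'low' else 'high'; count each bucket.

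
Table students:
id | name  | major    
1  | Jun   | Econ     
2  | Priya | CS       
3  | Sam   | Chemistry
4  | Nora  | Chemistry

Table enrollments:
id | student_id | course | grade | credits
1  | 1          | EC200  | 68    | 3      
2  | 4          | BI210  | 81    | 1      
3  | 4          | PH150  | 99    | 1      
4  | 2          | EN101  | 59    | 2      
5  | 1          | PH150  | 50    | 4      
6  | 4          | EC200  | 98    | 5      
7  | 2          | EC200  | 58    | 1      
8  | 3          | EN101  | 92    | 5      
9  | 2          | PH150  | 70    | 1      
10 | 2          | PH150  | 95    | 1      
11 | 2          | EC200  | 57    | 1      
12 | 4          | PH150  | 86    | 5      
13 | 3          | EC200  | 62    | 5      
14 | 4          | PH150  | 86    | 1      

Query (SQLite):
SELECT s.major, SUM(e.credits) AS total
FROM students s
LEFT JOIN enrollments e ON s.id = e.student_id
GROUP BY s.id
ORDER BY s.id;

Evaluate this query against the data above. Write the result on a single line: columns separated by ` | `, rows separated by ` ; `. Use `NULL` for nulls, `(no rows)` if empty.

Econ | 7 ; CS | 6 ; Chemistry | 10 ; Chemistry | 13

LEFT JOIN keeps every students row; unmatched ones get NULL for enrollments columns.
Group by students.id and compute SUM(e.credits). SUM over an all-NULL group is NULL.
  1: ids {1, 5} → SUM(e.credits)=7
  2: ids {4, 7, 9, 10, 11} → SUM(e.credits)=6
  3: ids {8, 13} → SUM(e.credits)=10
  4: ids {2, 3, 6, 12, 14} → SUM(e.credits)=13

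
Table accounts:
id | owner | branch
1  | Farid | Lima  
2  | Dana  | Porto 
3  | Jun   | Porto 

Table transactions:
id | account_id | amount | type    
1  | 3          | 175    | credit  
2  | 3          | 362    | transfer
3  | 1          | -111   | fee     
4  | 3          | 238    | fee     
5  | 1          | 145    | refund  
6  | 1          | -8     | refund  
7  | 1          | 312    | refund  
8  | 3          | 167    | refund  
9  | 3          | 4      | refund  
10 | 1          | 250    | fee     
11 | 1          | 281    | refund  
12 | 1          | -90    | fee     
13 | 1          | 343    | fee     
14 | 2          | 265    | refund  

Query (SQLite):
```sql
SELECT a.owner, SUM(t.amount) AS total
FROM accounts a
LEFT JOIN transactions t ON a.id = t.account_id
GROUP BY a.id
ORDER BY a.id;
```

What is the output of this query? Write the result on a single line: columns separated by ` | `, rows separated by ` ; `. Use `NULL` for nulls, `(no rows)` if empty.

Farid | 1122 ; Dana | 265 ; Jun | 946

LEFT JOIN keeps every accounts row; unmatched ones get NULL for transactions columns.
Group by accounts.id and compute SUM(t.amount). SUM over an all-NULL group is NULL.
  1: ids {3, 5, 6, 7, 10, 11, 12, 13} → SUM(t.amount)=1122
  2: ids {14} → SUM(t.amount)=265
  3: ids {1, 2, 4, 8, 9} → SUM(t.amount)=946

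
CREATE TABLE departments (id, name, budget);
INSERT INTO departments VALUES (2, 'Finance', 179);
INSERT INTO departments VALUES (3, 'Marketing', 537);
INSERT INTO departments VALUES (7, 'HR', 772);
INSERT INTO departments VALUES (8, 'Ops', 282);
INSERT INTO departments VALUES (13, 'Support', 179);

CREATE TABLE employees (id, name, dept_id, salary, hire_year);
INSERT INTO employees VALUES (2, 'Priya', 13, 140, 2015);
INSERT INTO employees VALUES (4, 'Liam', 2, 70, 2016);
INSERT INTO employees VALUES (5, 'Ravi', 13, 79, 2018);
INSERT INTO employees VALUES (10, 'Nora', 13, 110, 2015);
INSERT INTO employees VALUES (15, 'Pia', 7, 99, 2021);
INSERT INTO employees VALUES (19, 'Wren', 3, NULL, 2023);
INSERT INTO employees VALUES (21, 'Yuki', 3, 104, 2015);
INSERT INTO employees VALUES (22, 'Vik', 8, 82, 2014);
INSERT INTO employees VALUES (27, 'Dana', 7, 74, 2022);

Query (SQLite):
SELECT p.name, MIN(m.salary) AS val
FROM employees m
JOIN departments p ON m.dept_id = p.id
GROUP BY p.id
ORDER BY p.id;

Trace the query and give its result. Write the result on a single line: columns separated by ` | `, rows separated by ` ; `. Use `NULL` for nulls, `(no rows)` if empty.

Finance | 70 ; Marketing | 104 ; HR | 74 ; Ops | 82 ; Support | 79

Join each employees row to its departments via dept_id.
Group joined rows by departments.id; compute MIN(m.salary) per group.
  2: ids {4} → MIN(m.salary)=70
  3: ids {19, 21} → MIN(m.salary)=104
  7: ids {15, 27} → MIN(m.salary)=74
  8: ids {22} → MIN(m.salary)=82
  13: ids {2, 5, 10} → MIN(m.salary)=79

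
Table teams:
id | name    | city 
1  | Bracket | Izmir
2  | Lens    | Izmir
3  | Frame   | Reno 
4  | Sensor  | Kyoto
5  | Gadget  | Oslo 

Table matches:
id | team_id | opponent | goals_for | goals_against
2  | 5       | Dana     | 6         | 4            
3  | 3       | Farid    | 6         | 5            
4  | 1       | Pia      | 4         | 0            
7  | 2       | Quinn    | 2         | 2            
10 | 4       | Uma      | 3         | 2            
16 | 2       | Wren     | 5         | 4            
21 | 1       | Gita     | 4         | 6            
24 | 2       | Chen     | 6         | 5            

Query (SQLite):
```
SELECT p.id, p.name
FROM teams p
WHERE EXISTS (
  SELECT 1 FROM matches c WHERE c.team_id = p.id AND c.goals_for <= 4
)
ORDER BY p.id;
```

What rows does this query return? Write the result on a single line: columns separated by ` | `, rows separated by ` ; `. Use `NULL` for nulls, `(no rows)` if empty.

1 | Bracket ; 2 | Lens ; 4 | Sensor

For each teams row, check whether any matches with matching team_id has goals_for <= 4.
Keep rows where that is true.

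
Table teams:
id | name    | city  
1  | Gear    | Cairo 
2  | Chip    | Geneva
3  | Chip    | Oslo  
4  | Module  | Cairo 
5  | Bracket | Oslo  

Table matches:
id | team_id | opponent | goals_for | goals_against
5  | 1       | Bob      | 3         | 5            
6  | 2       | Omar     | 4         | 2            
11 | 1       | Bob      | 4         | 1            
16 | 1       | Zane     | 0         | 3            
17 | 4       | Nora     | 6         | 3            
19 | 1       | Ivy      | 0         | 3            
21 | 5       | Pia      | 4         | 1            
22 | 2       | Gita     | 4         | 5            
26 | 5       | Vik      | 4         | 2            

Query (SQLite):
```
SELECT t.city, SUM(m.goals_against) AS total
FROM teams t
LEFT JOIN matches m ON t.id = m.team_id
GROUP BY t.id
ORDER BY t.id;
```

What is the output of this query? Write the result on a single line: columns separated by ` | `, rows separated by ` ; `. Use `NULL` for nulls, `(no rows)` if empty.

LEFT JOIN keeps every teams row; unmatched ones get NULL for matches columns.
Group by teams.id and compute SUM(m.goals_against). SUM over an all-NULL group is NULL.
  1: ids {5, 11, 16, 19} → SUM(m.goals_against)=12
  2: ids {6, 22} → SUM(m.goals_against)=7
  3: ids {—} → SUM(m.goals_against)=NULL
  4: ids {17} → SUM(m.goals_against)=3
  5: ids {21, 26} → SUM(m.goals_against)=3

Cairo | 12 ; Geneva | 7 ; Oslo | NULL ; Cairo | 3 ; Oslo | 3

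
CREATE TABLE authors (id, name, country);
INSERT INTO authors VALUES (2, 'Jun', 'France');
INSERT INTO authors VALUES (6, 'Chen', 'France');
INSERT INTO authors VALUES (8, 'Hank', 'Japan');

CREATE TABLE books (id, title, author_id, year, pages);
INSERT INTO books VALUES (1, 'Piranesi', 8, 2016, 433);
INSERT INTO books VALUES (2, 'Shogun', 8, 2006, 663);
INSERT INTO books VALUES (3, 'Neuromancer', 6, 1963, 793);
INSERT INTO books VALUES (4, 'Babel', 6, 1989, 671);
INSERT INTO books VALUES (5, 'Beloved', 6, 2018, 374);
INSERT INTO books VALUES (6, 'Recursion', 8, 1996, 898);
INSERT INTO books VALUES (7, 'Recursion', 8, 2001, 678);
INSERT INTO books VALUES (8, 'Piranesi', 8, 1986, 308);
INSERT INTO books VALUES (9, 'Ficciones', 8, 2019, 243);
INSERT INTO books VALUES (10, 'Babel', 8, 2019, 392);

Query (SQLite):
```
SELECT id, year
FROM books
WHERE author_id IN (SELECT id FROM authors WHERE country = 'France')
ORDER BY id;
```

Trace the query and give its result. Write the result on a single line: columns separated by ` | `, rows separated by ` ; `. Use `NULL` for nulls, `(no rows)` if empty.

Inner query: authors.id where country = 'France'.
Outer: keep books rows whose author_id is in that set.
Inner query → {2, 6}

3 | 1963 ; 4 | 1989 ; 5 | 2018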